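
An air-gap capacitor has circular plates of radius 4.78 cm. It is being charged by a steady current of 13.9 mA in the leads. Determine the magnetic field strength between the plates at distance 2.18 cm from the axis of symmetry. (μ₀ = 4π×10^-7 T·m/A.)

Between the plates the displacement current equals the wire current: I_d = 13.9 mA = 0.0139 A.
An Ampèrian loop of radius r encloses a fraction (r/R)² of I_d. Then B·2πr = μ₀ I_d (r/R)², giving B = μ₀ I_d r/(2πR²) = 2.65×10^-8 T.

2.65×10^-8 T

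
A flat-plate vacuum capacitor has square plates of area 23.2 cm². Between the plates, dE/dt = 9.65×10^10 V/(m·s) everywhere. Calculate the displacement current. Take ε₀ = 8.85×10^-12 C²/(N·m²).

1.98×10^-3 A

The displacement current is ε₀ times dΦ_E/dt = ε₀ A dE/dt = (8.85×10^-12)(2.32×10^-3)(9.65×10^10) = 1.98×10^-3 A.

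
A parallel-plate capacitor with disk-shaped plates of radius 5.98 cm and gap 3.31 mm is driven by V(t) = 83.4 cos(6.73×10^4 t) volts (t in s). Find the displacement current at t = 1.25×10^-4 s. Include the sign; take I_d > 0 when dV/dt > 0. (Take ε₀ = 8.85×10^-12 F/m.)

dV/dt = (83.4)(6.73×10^4)·−sin(8.4125) = -4.760×10^6 V/s.
I_d = C dV/dt with C = ε₀A/d = (8.85×10^-12)(0.01123)/(3.31×10^-3) = 3.003×10^-11 F, so I_d = (3.003×10^-11)(-4.760×10^6) = -1.43×10^-4 A.

-1.43×10^-4 A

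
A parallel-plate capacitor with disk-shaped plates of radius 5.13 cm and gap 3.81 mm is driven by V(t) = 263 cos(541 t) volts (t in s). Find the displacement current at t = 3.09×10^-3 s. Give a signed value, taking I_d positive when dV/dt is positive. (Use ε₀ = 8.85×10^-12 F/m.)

-2.72×10^-6 A

dV/dt = (263)(541)·−sin(1.67169) = -1.416×10^5 V/s.
I_d = C dV/dt with C = ε₀A/d = (8.85×10^-12)(8.268×10^-3)/(3.81×10^-3) = 1.921×10^-11 F, so I_d = (1.921×10^-11)(-1.416×10^5) = -2.72×10^-6 A.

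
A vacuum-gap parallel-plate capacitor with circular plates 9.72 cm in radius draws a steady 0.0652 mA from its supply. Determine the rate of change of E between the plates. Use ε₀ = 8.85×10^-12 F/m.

The displacement current between the plates equals the conduction current, I_d = 0.0652 mA.
Then dE/dt = I_d/(ε₀A) = 2.48×10^8 V/(m·s).

2.48×10^8 V/(m·s)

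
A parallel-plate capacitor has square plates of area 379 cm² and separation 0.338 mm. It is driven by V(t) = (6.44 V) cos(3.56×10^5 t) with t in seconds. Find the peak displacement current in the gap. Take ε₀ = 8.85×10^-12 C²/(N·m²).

(dE/dt)_max = V₀ω/d = 6.783×10^9 V/(m·s); ω = 3.56×10^5 rad/s.
I_d,max = ε₀ A (dE/dt)_max = (8.85×10^-12)(0.0379)(6.783×10^9) = 2.28×10^-3 A.

2.28×10^-3 A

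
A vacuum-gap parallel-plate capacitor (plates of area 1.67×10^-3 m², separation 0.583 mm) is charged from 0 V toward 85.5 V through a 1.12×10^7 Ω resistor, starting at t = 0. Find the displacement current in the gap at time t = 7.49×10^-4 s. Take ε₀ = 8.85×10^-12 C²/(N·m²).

With C = ε₀A/d = (8.85×10^-12)(1.67×10^-3)/(5.83×10^-4) = 2.535×10^-11 F, the time constant is τ = RC = 2.839×10^-4 s, so t/τ = 2.638 and e^(−t/τ) = 0.07150.
I_d = I_cond = (V₀/R) e^(−t/τ) = (7.634×10^-6)(0.07150) = 5.46×10^-7 A.

5.46×10^-7 A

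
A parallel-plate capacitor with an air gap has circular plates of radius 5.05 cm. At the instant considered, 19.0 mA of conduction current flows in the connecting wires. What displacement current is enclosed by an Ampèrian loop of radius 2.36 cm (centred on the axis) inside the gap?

Between the plates the displacement current equals the wire current: I_d = 19.0 mA = 0.0190 A.
Through an area πr² the displacement current is I_d·(πr²/πR²) = I_d (r/R)² = 4.15×10^-3 A.

4.15×10^-3 A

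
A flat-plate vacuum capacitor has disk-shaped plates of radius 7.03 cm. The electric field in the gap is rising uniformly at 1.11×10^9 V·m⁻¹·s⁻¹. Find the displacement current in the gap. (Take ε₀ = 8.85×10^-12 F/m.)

I_d = ε₀ A (dE/dt) = (8.85×10^-12)(0.01553 m²)(1.11×10^9) = 1.53×10^-4 A.

1.53×10^-4 A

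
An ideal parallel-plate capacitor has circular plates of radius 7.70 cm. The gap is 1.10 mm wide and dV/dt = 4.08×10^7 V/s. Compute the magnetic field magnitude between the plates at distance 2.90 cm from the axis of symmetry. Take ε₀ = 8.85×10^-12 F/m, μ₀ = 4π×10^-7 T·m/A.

5.98×10^-9 T

With E = V/d, dE/dt = 3.709×10^10 V/(m·s) and πR² = 0.01863 m², giving I_d = ε₀ πR² dE/dt = 6.115×10^-3 A.
For r < R the Ampère–Maxwell law gives B(2πr) = μ₀ I_d (r²/R²), so B = μ₀ I_d r/(2πR²) = (4π×10^-7)(6.115×10^-3)(0.0290)/(2π·0.0770²) = 5.98×10^-9 T.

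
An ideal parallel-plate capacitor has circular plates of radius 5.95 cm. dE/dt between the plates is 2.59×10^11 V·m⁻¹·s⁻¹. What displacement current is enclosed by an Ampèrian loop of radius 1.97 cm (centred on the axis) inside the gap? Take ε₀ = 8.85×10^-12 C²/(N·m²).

2.79×10^-3 A

Total displacement current: I_d = ε₀(πR²)(dE/dt) = (8.85×10^-12)(0.01112)(2.59×10^11) = 0.02549 A.
The field is uniform, so I_d,enc = I_d (r/R)² = (0.02549)(1.97/5.95)² = 2.79×10^-3 A.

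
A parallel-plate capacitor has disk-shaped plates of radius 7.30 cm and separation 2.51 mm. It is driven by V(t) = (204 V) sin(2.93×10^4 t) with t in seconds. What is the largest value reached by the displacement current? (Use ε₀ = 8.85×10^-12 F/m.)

(dE/dt)_max = V₀ω/d = 2.381×10^9 V/(m·s); ω = 2.93×10^4 rad/s.
I_d,max = ε₀ A (dE/dt)_max = (8.85×10^-12)(0.01674)(2.381×10^9) = 3.53×10^-4 A.

3.53×10^-4 A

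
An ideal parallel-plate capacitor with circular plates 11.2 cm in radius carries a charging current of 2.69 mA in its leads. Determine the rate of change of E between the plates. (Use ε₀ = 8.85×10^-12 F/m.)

7.71×10^9 V/(m·s)

The displacement current between the plates equals the conduction current, I_d = 2.69 mA.
Inverting I_d = ε₀ A dE/dt gives dE/dt = 2.69×10^-3 / (8.85×10^-12 · 0.03941) = 7.71×10^9 V/(m·s).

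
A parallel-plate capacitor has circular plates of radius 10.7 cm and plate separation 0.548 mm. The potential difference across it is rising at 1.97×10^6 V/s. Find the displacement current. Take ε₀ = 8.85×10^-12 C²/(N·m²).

1.14×10^-3 A

E = V/d so dE/dt = (dV/dt)/d = 3.595×10^9 V/(m·s), and I_d = ε₀ A dE/dt = (8.85×10^-12)(0.03597)(3.595×10^9) = 1.14×10^-3 A.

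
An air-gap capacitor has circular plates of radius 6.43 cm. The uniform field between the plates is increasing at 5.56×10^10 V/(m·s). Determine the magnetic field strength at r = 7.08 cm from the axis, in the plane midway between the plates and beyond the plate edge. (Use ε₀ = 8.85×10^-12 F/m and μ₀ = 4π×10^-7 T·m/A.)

I_d = ε₀ dΦ_E/dt = ε₀ πR² (dE/dt) = (8.85×10^-12)(0.01299)(5.56×10^10) = 6.392×10^-3 A through the full plate area.
With r > R the enclosed displacement current is the full I_d; B = μ₀ I_d / (2πr) = 1.81×10^-8 T.

1.81×10^-8 T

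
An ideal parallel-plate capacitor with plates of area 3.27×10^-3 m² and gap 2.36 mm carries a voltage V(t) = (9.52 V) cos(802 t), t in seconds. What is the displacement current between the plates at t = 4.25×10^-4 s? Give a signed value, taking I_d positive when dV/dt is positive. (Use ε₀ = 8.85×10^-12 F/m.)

dE/dt = (V₀ω/d)·−sin(ωt) with ωt = 0.34085 rad: (9.52)(802)(-0.3343)/(2.36×10^-3) = -1.082×10^6 V/(m·s).
I_d = ε₀ A dE/dt = (8.85×10^-12)(3.27×10^-3)(-1.082×10^6) = -3.13×10^-8 A.

-3.13×10^-8 A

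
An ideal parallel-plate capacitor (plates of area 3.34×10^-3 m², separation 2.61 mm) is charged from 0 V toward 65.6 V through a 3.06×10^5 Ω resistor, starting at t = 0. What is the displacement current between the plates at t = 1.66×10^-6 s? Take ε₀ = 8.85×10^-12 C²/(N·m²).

C = ε₀A/d = (8.85×10^-12)(3.34×10^-3)/(2.61×10^-3) = 1.133×10^-11 F, so τ = RC = 3.467×10^-6 s.
The conduction current is I(t) = (V₀/R) e^(−t/τ), and the displacement current between the plates equals it.
t/τ = 0.4788; I_d = (65.6/3.06×10^5) · e^(−0.4788) = (2.144×10^-4)(0.6195) = 1.33×10^-4 A.

1.33×10^-4 A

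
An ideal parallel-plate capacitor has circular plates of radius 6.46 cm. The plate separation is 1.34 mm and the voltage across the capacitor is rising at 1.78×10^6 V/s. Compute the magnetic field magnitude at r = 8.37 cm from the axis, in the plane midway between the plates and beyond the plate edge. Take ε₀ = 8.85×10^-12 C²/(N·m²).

dE/dt = (dV/dt)/d = 1.328×10^9 V/(m·s); I_d = ε₀(πR²)(dE/dt) = (8.85×10^-12)(0.01311)(1.328×10^9) = 1.541×10^-4 A.
For r ≥ R the full I_d is enclosed: B = μ₀ I_d/(2πr) = (4π×10^-7)(1.541×10^-4)/(2π·0.0837) = 3.68×10^-10 T.

3.68×10^-10 T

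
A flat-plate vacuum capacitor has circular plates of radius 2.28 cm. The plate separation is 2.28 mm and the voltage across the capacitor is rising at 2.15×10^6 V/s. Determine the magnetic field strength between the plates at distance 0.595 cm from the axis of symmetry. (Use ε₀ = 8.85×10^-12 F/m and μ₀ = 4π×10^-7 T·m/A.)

3.12×10^-11 T

dE/dt = (dV/dt)/d = 9.430×10^8 V/(m·s); I_d = ε₀(πR²)(dE/dt) = (8.85×10^-12)(1.633×10^-3)(9.430×10^8) = 1.363×10^-5 A.
An Ampèrian loop of radius r encloses a fraction (r/R)² of I_d. Then B·2πr = μ₀ I_d (r/R)², giving B = μ₀ I_d r/(2πR²) = 3.12×10^-11 T.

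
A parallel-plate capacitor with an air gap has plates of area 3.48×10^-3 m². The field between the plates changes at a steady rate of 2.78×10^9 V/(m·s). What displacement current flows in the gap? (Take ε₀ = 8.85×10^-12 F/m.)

With a uniform field, Φ_E = EA, so I_d = ε₀ A dE/dt = 8.56×10^-5 A.

8.56×10^-5 A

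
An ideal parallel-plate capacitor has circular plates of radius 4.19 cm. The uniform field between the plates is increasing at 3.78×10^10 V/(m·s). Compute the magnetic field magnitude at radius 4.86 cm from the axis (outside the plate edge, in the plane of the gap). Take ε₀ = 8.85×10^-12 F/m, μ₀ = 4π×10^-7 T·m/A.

Through the whole plate area (πR² = 5.515×10^-3 m²), I_d = ε₀ πR² dE/dt = 1.845×10^-3 A.
Outside the plates the loop encloses all of I_d, so B·2πr = μ₀ I_d and B = 7.59×10^-9 T.

7.59×10^-9 T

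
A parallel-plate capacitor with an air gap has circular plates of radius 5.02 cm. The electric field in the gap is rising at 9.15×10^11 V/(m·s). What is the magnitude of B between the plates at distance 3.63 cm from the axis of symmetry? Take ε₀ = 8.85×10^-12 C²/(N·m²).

1.85×10^-7 T

Through the whole plate area (πR² = 7.917×10^-3 m²), I_d = ε₀ πR² dE/dt = 0.06411 A.
An Ampèrian loop of radius r encloses a fraction (r/R)² of I_d. Then B·2πr = μ₀ I_d (r/R)², giving B = μ₀ I_d r/(2πR²) = 1.85×10^-7 T.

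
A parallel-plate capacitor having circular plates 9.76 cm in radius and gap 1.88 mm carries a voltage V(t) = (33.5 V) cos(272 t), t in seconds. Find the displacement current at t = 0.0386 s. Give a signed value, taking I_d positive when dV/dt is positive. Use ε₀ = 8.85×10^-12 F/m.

dE/dt = (V₀ω/d)·−sin(ωt) with ωt = 10.4992 rad: (33.5)(272)(0.8793)/(1.88×10^-3) = 4.262×10^6 V/(m·s).
I_d = ε₀ A dE/dt = (8.85×10^-12)(0.02993)(4.262×10^6) = 1.13×10^-6 A.

1.13×10^-6 A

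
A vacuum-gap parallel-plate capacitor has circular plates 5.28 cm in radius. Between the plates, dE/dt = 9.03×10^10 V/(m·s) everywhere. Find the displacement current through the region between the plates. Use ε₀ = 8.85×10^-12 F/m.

7.00×10^-3 A

With a uniform field, Φ_E = EA, so I_d = ε₀ A dE/dt = 7.00×10^-3 A.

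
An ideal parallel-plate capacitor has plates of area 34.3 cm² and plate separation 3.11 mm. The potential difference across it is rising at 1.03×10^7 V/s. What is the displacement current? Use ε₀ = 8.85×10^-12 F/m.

The displacement current equals the charging current C dV/dt. With C = ε₀A/d = (8.85×10^-12)(3.43×10^-3)/(3.11×10^-3) = 9.761×10^-12 F, I_d = (9.761×10^-12)(1.03×10^7) = 1.01×10^-4 A.

1.01×10^-4 A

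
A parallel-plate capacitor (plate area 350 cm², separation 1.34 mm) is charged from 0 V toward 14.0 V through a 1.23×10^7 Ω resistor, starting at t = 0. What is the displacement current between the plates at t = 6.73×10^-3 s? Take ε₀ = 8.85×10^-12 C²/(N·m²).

1.07×10^-7 A

C = ε₀A/d = (8.85×10^-12)(0.0350)/(1.34×10^-3) = 2.312×10^-10 F, so τ = RC = 2.844×10^-3 s.
The conduction current is I(t) = (V₀/R) e^(−t/τ), and the displacement current between the plates equals it.
t/τ = 2.366; I_d = (14.0/1.23×10^7) · e^(−2.366) = (1.138×10^-6)(0.09386) = 1.07×10^-7 A.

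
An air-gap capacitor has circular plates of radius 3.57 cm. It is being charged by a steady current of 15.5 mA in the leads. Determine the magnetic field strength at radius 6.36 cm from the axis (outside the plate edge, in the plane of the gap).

No conduction current crosses the gap, so I_d there equals the 0.0155 A in the leads.
Outside the plates the loop encloses all of I_d, so B·2πr = μ₀ I_d and B = 4.87×10^-8 T.

4.87×10^-8 T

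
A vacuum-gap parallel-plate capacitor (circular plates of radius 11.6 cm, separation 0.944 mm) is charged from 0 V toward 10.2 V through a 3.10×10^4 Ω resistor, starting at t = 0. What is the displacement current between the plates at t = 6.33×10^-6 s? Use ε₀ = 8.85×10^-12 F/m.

1.97×10^-4 A

C = ε₀A/d = (8.85×10^-12)(0.04227)/(9.44×10^-4) = 3.963×10^-10 F and τ = RC = 1.229×10^-5 s. I_d in the gap equals the RC charging current.
I_d(t) = (V₀/R) e^(−t/τ) = 3.290×10^-4 · e^(−0.5151) = 1.97×10^-4 A.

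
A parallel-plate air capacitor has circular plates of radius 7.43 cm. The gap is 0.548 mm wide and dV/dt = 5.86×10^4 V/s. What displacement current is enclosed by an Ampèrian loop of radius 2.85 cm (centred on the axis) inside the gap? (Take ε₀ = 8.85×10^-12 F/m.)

With E = V/d, dE/dt = 1.069×10^8 V/(m·s) and πR² = 0.01734 m², giving I_d = ε₀ πR² dE/dt = 1.640×10^-5 A.
Since J_d is uniform, the enclosed fraction is (r/R)² = 0.1471, giving I_d,enc = 2.41×10^-6 A.

2.41×10^-6 A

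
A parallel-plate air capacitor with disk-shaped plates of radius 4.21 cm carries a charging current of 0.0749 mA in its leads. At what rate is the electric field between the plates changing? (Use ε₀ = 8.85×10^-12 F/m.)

By continuity, I_d in the gap equals the 0.0749 mA flowing in the wire.
Since I_d = ε₀ A dE/dt, dE/dt = I_d/(ε₀A) = (7.49×10^-5)/((8.85×10^-12)(5.568×10^-3)) = 1.52×10^9 V/(m·s).

1.52×10^9 V/(m·s)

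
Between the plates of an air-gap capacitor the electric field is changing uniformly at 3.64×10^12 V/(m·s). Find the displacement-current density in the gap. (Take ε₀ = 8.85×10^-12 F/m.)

32.2 A/m²

J_d = ε₀ ∂E/∂t, so J_d = 32.2 A/m².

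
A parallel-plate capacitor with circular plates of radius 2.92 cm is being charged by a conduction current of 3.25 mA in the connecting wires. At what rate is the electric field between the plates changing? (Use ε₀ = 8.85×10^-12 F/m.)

By continuity, I_d in the gap equals the 3.25 mA flowing in the wire.
Then dE/dt = I_d/(ε₀A) = 1.37×10^11 V/(m·s).

1.37×10^11 V/(m·s)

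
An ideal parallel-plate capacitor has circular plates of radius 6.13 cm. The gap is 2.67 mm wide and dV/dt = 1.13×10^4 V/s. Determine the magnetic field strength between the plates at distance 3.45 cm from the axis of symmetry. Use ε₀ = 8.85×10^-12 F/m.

8.12×10^-13 T

With E = V/d, dE/dt = 4.232×10^6 V/(m·s) and πR² = 0.01181 m², giving I_d = ε₀ πR² dE/dt = 4.423×10^-7 A.
∮B·dl = μ₀ I_d,enc with I_d,enc = I_d r²/R² = 1.401×10^-7 A; so B = μ₀ I_d,enc/(2πr) = 8.12×10^-13 T.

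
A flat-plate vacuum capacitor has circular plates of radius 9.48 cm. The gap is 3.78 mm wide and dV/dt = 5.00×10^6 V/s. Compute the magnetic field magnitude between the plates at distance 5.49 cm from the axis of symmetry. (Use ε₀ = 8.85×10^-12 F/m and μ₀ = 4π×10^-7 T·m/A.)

4.04×10^-10 T

I_d = C dV/dt with C = ε₀πR²/d = 6.609×10^-11 F, so I_d = (6.609×10^-11)(5.00×10^6) = 3.304×10^-4 A.
An Ampèrian loop of radius r encloses a fraction (r/R)² of I_d. Then B·2πr = μ₀ I_d (r/R)², giving B = μ₀ I_d r/(2πR²) = 4.04×10^-10 T.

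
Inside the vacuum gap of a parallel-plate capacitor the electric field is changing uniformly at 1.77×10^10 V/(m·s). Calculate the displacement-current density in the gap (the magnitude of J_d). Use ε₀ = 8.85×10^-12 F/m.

0.157 A/m²

J_d = ε₀ dE/dt = (8.85×10^-12)(1.77×10^10) = 0.157 A/m².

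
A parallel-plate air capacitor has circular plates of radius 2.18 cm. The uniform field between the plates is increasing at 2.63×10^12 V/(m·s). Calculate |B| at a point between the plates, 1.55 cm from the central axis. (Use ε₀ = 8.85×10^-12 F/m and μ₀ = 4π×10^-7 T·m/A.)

Through the whole plate area (πR² = 1.493×10^-3 m²), I_d = ε₀ πR² dE/dt = 0.03475 A.
For r < R the Ampère–Maxwell law gives B(2πr) = μ₀ I_d (r²/R²), so B = μ₀ I_d r/(2πR²) = (4π×10^-7)(0.03475)(0.0155)/(2π·0.0218²) = 2.27×10^-7 T.

2.27×10^-7 T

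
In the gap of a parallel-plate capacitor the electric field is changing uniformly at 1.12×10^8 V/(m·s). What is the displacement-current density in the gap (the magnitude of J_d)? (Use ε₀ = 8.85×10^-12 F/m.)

9.91×10^-4 A/m²

The displacement-current density is ε₀ ∂E/∂t = (8.85×10^-12)(1.12×10^8) = 9.91×10^-4 A/m².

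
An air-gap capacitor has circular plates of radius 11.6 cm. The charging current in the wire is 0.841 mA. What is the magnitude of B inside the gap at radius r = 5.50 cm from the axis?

6.88×10^-10 T

By continuity the displacement current in the gap matches the conduction current: I_d = 8.41×10^-4 A.
For r < R the Ampère–Maxwell law gives B(2πr) = μ₀ I_d (r²/R²), so B = μ₀ I_d r/(2πR²) = (4π×10^-7)(8.41×10^-4)(0.0550)/(2π·0.116²) = 6.88×10^-10 T.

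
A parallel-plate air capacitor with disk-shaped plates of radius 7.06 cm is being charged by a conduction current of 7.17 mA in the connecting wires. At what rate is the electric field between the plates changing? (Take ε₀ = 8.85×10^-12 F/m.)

The displacement current between the plates equals the conduction current, I_d = 7.17 mA.
Inverting I_d = ε₀ A dE/dt gives dE/dt = 7.17×10^-3 / (8.85×10^-12 · 0.01566) = 5.17×10^10 V/(m·s).

5.17×10^10 V/(m·s)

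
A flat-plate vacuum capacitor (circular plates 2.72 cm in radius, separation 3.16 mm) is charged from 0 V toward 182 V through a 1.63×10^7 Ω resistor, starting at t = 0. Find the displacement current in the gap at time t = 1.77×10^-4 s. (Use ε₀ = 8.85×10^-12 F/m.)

2.11×10^-6 A

C = ε₀A/d = (8.85×10^-12)(2.324×10^-3)/(3.16×10^-3) = 6.509×10^-12 F, so τ = RC = 1.061×10^-4 s.
The conduction current is I(t) = (V₀/R) e^(−t/τ), and the displacement current between the plates equals it.
t/τ = 1.668; I_d = (182/1.63×10^7) · e^(−1.668) = (1.117×10^-5)(0.1886) = 2.11×10^-6 A.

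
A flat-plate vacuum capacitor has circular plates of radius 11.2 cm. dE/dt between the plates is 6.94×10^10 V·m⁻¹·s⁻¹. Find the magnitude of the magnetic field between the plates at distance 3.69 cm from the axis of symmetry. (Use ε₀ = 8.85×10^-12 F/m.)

Total displacement current: I_d = ε₀(πR²)(dE/dt) = (8.85×10^-12)(0.03941)(6.94×10^10) = 0.02421 A.
For r < R the Ampère–Maxwell law gives B(2πr) = μ₀ I_d (r²/R²), so B = μ₀ I_d r/(2πR²) = (4π×10^-7)(0.02421)(0.0369)/(2π·0.112²) = 1.42×10^-8 T.

1.42×10^-8 T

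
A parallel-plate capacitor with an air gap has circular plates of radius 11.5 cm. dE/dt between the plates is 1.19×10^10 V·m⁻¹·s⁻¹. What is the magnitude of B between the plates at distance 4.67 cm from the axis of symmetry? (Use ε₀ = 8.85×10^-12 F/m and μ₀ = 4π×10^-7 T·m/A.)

3.09×10^-9 T

I_d = ε₀ dΦ_E/dt = ε₀ πR² (dE/dt) = (8.85×10^-12)(0.04155)(1.19×10^10) = 4.376×10^-3 A through the full plate area.
∮B·dl = μ₀ I_d,enc with I_d,enc = I_d r²/R² = 7.216×10^-4 A; so B = μ₀ I_d,enc/(2πr) = 3.09×10^-9 T.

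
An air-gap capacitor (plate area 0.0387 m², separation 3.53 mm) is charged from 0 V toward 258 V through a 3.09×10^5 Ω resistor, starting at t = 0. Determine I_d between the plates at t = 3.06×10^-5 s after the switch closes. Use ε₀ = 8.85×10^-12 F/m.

3.01×10^-4 A

C = ε₀A/d = (8.85×10^-12)(0.0387)/(3.53×10^-3) = 9.702×10^-11 F and τ = RC = 2.998×10^-5 s. I_d in the gap equals the RC charging current.
I_d(t) = (V₀/R) e^(−t/τ) = 8.350×10^-4 · e^(−1.021) = 3.01×10^-4 A.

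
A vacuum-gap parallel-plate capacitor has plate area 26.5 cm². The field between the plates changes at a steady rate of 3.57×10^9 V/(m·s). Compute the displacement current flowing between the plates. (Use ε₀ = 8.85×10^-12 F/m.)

The displacement current is ε₀ times dΦ_E/dt = ε₀ A dE/dt = (8.85×10^-12)(2.65×10^-3)(3.57×10^9) = 8.37×10^-5 A.

8.37×10^-5 A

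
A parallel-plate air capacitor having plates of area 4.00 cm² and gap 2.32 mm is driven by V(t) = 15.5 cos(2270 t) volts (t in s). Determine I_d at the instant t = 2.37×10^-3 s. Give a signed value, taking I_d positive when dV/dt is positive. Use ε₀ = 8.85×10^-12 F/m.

4.22×10^-8 A

dE/dt = (V₀ω/d)·−sin(ωt) with ωt = 5.3799 rad: (15.5)(2270)(0.7854)/(2.32×10^-3) = 1.191×10^7 V/(m·s).
I_d = ε₀ A dE/dt = (8.85×10^-12)(4.00×10^-4)(1.191×10^7) = 4.22×10^-8 A.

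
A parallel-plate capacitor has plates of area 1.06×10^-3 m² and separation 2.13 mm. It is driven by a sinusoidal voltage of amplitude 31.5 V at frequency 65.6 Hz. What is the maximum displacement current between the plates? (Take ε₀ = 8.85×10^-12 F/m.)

5.72×10^-8 A

C = ε₀A/d = (8.85×10^-12)(1.06×10^-3)/(2.13×10^-3) = 4.404×10^-12 F; ω = 2πf = 412.2 rad/s.
I_d = C dV/dt, so |I_d|_max = C V₀ ω = (4.404×10^-12)(31.5)(412.2) = 5.72×10^-8 A.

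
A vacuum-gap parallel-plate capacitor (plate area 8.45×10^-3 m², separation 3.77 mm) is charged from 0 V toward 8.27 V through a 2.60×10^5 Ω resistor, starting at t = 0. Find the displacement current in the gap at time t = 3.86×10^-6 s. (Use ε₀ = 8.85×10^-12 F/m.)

With C = ε₀A/d = (8.85×10^-12)(8.45×10^-3)/(3.77×10^-3) = 1.984×10^-11 F, the time constant is τ = RC = 5.158×10^-6 s, so t/τ = 0.7484 and e^(−t/τ) = 0.4731.
I_d = I_cond = (V₀/R) e^(−t/τ) = (3.181×10^-5)(0.4731) = 1.50×10^-5 A.

1.50×10^-5 A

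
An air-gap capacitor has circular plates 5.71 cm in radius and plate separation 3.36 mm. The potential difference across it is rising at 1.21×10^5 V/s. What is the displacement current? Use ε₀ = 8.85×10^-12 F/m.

The field between the plates is E = V/d, so dE/dt = (1.21×10^5)/(3.36×10^-3 m) = 3.601×10^7 V/(m·s).
I_d = ε₀ A (dE/dt) = (8.85×10^-12)(0.01024)(3.601×10^7) = 3.26×10^-6 A.

3.26×10^-6 A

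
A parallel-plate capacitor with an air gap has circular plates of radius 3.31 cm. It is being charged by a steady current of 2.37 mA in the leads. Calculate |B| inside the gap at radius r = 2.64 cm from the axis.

1.14×10^-8 T

No conduction current crosses the gap, so I_d there equals the 2.37×10^-3 A in the leads.
∮B·dl = μ₀ I_d,enc with I_d,enc = I_d r²/R² = 1.508×10^-3 A; so B = μ₀ I_d,enc/(2πr) = 1.14×10^-8 T.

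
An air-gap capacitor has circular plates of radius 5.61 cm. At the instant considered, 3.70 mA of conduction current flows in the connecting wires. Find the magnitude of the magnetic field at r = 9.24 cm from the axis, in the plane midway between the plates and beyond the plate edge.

By continuity the displacement current in the gap matches the conduction current: I_d = 3.70×10^-3 A.
For r ≥ R the full I_d is enclosed: B = μ₀ I_d/(2πr) = (4π×10^-7)(3.70×10^-3)/(2π·0.0924) = 8.01×10^-9 T.

8.01×10^-9 T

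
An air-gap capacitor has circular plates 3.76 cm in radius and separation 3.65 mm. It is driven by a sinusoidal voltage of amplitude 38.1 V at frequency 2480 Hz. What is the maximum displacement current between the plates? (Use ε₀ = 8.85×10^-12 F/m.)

6.39×10^-6 A

The displacement current equals the conduction current C dV/dt, which peaks at C V₀ ω.
With C = ε₀A/d = (8.85×10^-12)(4.441×10^-3)/(3.65×10^-3) = 1.077×10^-11 F and ω = 2πf = 1.558×10^4 rad/s, I_d,max = (1.077×10^-11)(38.1)(1.558×10^4) = 6.39×10^-6 A.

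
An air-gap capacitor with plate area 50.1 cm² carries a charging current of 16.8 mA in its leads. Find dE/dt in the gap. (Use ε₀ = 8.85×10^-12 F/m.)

The displacement current between the plates equals the conduction current, I_d = 16.8 mA.
Inverting I_d = ε₀ A dE/dt gives dE/dt = 0.0168 / (8.85×10^-12 · 5.01×10^-3) = 3.79×10^11 V/(m·s).

3.79×10^11 V/(m·s)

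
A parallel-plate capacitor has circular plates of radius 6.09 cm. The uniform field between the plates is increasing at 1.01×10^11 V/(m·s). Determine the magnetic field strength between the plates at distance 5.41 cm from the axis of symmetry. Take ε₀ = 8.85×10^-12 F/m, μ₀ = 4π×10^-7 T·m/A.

3.04×10^-8 T

Total displacement current: I_d = ε₀(πR²)(dE/dt) = (8.85×10^-12)(0.01165)(1.01×10^11) = 0.01041 A.
An Ampèrian loop of radius r encloses a fraction (r/R)² of I_d. Then B·2πr = μ₀ I_d (r/R)², giving B = μ₀ I_d r/(2πR²) = 3.04×10^-8 T.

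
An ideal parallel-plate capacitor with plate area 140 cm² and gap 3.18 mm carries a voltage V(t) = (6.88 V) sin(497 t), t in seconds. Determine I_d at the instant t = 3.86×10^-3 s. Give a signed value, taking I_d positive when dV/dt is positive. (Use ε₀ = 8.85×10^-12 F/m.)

-4.54×10^-8 A

dE/dt = (V₀ω/d)·cos(ωt) with ωt = 1.91842 rad: (6.88)(497)(-0.3407)/(3.18×10^-3) = -3.663×10^5 V/(m·s).
I_d = ε₀ A dE/dt = (8.85×10^-12)(0.0140)(-3.663×10^5) = -4.54×10^-8 A.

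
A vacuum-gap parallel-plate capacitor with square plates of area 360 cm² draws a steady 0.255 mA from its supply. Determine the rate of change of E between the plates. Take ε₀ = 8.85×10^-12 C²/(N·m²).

Charge continuity gives I_d = I = 2.55×10^-4 A between the plates.
Since I_d = ε₀ A dE/dt, dE/dt = I_d/(ε₀A) = (2.55×10^-4)/((8.85×10^-12)(0.0360)) = 8.00×10^8 V/(m·s).

8.00×10^8 V/(m·s)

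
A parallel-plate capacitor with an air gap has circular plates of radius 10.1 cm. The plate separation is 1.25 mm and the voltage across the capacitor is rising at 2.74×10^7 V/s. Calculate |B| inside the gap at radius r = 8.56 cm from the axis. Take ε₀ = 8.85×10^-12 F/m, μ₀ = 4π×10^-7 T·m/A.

1.04×10^-8 T

dE/dt = (dV/dt)/d = 2.192×10^10 V/(m·s); I_d = ε₀(πR²)(dE/dt) = (8.85×10^-12)(0.03205)(2.192×10^10) = 6.217×10^-3 A.
∮B·dl = μ₀ I_d,enc with I_d,enc = I_d r²/R² = 4.466×10^-3 A; so B = μ₀ I_d,enc/(2πr) = 1.04×10^-8 T.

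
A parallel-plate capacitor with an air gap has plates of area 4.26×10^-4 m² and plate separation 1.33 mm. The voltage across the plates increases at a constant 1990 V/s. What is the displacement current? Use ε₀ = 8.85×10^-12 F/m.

5.64×10^-9 A

The displacement current equals the charging current C dV/dt. With C = ε₀A/d = (8.85×10^-12)(4.26×10^-4)/(1.33×10^-3) = 2.835×10^-12 F, I_d = (2.835×10^-12)(1990) = 5.64×10^-9 A.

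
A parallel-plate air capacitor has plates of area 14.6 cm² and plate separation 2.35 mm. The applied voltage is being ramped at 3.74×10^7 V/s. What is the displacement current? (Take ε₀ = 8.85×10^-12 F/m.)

2.06×10^-4 A

The displacement current equals the charging current C dV/dt. With C = ε₀A/d = (8.85×10^-12)(1.46×10^-3)/(2.35×10^-3) = 5.498×10^-12 F, I_d = (5.498×10^-12)(3.74×10^7) = 2.06×10^-4 A.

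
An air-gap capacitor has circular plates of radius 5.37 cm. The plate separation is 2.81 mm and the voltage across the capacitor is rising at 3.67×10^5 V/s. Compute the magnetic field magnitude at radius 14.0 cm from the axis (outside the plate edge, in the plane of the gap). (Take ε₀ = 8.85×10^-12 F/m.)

I_d = C dV/dt with C = ε₀πR²/d = 2.853×10^-11 F, so I_d = (2.853×10^-11)(3.67×10^5) = 1.047×10^-5 A.
With r > R the enclosed displacement current is the full I_d; B = μ₀ I_d / (2πr) = 1.50×10^-11 T.

1.50×10^-11 T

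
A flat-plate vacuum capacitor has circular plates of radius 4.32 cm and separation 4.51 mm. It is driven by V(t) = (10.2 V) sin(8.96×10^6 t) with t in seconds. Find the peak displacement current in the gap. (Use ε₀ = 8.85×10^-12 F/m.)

The displacement current equals the conduction current C dV/dt, which peaks at C V₀ ω.
With C = ε₀A/d = (8.85×10^-12)(5.863×10^-3)/(4.51×10^-3) = 1.151×10^-11 F and ω = 8.96×10^6 rad/s, I_d,max = (1.151×10^-11)(10.2)(8.96×10^6) = 1.05×10^-3 A.

1.05×10^-3 A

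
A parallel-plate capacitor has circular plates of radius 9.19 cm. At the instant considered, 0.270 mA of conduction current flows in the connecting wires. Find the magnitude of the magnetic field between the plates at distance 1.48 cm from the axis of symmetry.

9.46×10^-11 T

By continuity the displacement current in the gap matches the conduction current: I_d = 2.70×10^-4 A.
For r < R the Ampère–Maxwell law gives B(2πr) = μ₀ I_d (r²/R²), so B = μ₀ I_d r/(2πR²) = (4π×10^-7)(2.70×10^-4)(0.0148)/(2π·0.0919²) = 9.46×10^-11 T.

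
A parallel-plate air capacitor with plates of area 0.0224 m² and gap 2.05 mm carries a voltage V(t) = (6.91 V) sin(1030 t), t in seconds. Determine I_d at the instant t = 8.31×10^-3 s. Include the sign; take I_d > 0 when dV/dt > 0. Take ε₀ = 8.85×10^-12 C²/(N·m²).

-4.46×10^-7 A

C = ε₀A/d = (8.85×10^-12)(0.0224)/(2.05×10^-3) = 9.670×10^-11 F. dV/dt = V₀ω·cos(ωt); at ωt = 8.5593 rad this factor is -0.6483.
I_d = C dV/dt = (9.670×10^-11)(6.91)(1030)(-0.6483) = -4.46×10^-7 A.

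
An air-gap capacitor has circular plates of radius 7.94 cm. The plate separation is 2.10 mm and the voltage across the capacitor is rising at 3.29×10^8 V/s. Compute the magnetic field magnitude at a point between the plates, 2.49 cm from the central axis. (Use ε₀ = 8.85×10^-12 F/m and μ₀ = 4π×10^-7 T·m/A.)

2.17×10^-8 T

dE/dt = (dV/dt)/d = 1.567×10^11 V/(m·s); I_d = ε₀(πR²)(dE/dt) = (8.85×10^-12)(0.01981)(1.567×10^11) = 0.02747 A.
An Ampèrian loop of radius r encloses a fraction (r/R)² of I_d. Then B·2πr = μ₀ I_d (r/R)², giving B = μ₀ I_d r/(2πR²) = 2.17×10^-8 T.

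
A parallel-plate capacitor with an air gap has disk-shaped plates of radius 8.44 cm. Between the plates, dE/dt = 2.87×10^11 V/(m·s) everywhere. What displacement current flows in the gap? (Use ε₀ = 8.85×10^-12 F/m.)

I_d = ε₀ A (dE/dt) = (8.85×10^-12)(0.02238 m²)(2.87×10^11) = 0.0568 A.

0.0568 A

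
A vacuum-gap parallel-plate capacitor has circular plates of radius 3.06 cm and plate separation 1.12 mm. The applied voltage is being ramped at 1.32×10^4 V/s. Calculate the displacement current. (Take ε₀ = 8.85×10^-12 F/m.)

The field between the plates is E = V/d, so dE/dt = (1.32×10^4)/(1.12×10^-3 m) = 1.179×10^7 V/(m·s).
I_d = ε₀ A (dE/dt) = (8.85×10^-12)(2.942×10^-3)(1.179×10^7) = 3.07×10^-7 A.

3.07×10^-7 A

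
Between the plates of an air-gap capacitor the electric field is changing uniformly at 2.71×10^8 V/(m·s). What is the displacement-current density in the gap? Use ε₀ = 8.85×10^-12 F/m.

2.40×10^-3 A/m²

The displacement-current density is ε₀ ∂E/∂t = (8.85×10^-12)(2.71×10^8) = 2.40×10^-3 A/m².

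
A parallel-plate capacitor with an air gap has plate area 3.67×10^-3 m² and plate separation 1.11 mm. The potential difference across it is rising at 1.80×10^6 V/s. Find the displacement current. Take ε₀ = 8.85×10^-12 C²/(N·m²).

The displacement current equals the charging current C dV/dt. With C = ε₀A/d = (8.85×10^-12)(3.67×10^-3)/(1.11×10^-3) = 2.926×10^-11 F, I_d = (2.926×10^-11)(1.80×10^6) = 5.27×10^-5 A.

5.27×10^-5 A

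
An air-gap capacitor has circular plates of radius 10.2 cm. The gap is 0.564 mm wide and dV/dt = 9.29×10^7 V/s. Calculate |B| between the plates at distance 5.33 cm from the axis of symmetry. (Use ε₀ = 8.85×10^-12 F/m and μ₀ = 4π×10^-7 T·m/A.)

4.88×10^-8 T

With E = V/d, dE/dt = 1.647×10^11 V/(m·s) and πR² = 0.03269 m², giving I_d = ε₀ πR² dE/dt = 0.04765 A.
For r < R the Ampère–Maxwell law gives B(2πr) = μ₀ I_d (r²/R²), so B = μ₀ I_d r/(2πR²) = (4π×10^-7)(0.04765)(0.0533)/(2π·0.102²) = 4.88×10^-8 T.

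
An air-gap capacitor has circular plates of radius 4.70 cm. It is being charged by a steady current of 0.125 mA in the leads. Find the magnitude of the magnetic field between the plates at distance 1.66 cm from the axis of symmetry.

1.88×10^-10 T

By continuity the displacement current in the gap matches the conduction current: I_d = 1.25×10^-4 A.
An Ampèrian loop of radius r encloses a fraction (r/R)² of I_d. Then B·2πr = μ₀ I_d (r/R)², giving B = μ₀ I_d r/(2πR²) = 1.88×10^-10 T.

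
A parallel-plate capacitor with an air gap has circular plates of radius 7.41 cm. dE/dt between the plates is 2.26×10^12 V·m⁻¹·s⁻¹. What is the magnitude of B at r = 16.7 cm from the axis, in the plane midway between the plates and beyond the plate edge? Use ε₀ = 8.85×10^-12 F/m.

4.13×10^-7 T

Through the whole plate area (πR² = 0.01725 m²), I_d = ε₀ πR² dE/dt = 0.3450 A.
With r > R the enclosed displacement current is the full I_d; B = μ₀ I_d / (2πr) = 4.13×10^-7 T.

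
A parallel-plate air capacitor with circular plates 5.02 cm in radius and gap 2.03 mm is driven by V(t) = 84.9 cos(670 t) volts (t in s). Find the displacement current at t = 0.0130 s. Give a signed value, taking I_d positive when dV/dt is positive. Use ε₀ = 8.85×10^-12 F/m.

C = ε₀A/d = (8.85×10^-12)(7.917×10^-3)/(2.03×10^-3) = 3.452×10^-11 F. dV/dt = V₀ω·−sin(ωt); at ωt = 8.71 rad this factor is -0.6554.
I_d = C dV/dt = (3.452×10^-11)(84.9)(670)(-0.6554) = -1.29×10^-6 A.

-1.29×10^-6 A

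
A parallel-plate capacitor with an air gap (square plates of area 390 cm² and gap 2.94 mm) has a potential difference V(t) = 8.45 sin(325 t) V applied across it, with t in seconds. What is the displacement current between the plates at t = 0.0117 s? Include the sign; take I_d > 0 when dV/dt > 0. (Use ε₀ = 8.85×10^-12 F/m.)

-2.55×10^-7 A

dE/dt = (V₀ω/d)·cos(ωt) with ωt = 3.8025 rad: (8.45)(325)(-0.7894)/(2.94×10^-3) = -7.374×10^5 V/(m·s).
I_d = ε₀ A dE/dt = (8.85×10^-12)(0.0390)(-7.374×10^5) = -2.55×10^-7 A.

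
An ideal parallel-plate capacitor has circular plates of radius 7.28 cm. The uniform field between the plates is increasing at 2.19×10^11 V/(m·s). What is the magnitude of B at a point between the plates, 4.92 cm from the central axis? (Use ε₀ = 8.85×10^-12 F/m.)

I_d = ε₀ dΦ_E/dt = ε₀ πR² (dE/dt) = (8.85×10^-12)(0.01665)(2.19×10^11) = 0.03227 A through the full plate area.
∮B·dl = μ₀ I_d,enc with I_d,enc = I_d r²/R² = 0.01474 A; so B = μ₀ I_d,enc/(2πr) = 5.99×10^-8 T.

5.99×10^-8 T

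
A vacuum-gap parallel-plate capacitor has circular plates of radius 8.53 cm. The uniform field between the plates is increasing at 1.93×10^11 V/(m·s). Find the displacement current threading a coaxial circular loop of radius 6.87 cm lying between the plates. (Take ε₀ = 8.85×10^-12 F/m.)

0.0253 A

Through the whole plate area (πR² = 0.02286 m²), I_d = ε₀ πR² dE/dt = 0.03905 A.
The field is uniform, so I_d,enc = I_d (r/R)² = (0.03905)(6.87/8.53)² = 0.0253 A.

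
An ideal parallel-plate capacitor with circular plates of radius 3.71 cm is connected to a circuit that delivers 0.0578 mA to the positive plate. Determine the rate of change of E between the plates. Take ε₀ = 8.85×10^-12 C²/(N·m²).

1.51×10^9 V/(m·s)

By continuity, I_d in the gap equals the 0.0578 mA flowing in the wire.
Inverting I_d = ε₀ A dE/dt gives dE/dt = 5.78×10^-5 / (8.85×10^-12 · 4.324×10^-3) = 1.51×10^9 V/(m·s).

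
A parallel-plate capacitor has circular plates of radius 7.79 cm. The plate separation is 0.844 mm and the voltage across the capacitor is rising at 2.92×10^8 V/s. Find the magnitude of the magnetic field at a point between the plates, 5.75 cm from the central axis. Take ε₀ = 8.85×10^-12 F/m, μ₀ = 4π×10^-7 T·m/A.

1.11×10^-7 T

I_d = C dV/dt with C = ε₀πR²/d = 1.999×10^-10 F, so I_d = (1.999×10^-10)(2.92×10^8) = 0.05837 A.
An Ampèrian loop of radius r encloses a fraction (r/R)² of I_d. Then B·2πr = μ₀ I_d (r/R)², giving B = μ₀ I_d r/(2πR²) = 1.11×10^-7 T.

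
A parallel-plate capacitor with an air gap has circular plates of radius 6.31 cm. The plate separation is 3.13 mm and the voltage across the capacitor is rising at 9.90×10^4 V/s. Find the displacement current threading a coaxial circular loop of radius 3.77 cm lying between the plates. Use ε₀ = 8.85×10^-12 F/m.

1.25×10^-6 A

I_d = C dV/dt with C = ε₀πR²/d = 3.537×10^-11 F, so I_d = (3.537×10^-11)(9.90×10^4) = 3.502×10^-6 A.
Through an area πr² the displacement current is I_d·(πr²/πR²) = I_d (r/R)² = 1.25×10^-6 A.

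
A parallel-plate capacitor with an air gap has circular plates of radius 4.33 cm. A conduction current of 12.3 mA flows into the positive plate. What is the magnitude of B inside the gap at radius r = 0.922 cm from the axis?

1.21×10^-8 T

No conduction current crosses the gap, so I_d there equals the 0.0123 A in the leads.
∮B·dl = μ₀ I_d,enc with I_d,enc = I_d r²/R² = 5.577×10^-4 A; so B = μ₀ I_d,enc/(2πr) = 1.21×10^-8 T.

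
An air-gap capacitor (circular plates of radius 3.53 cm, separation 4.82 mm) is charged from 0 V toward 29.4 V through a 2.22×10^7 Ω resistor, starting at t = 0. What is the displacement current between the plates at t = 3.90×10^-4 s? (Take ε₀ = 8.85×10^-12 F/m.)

With C = ε₀A/d = (8.85×10^-12)(3.915×10^-3)/(4.82×10^-3) = 7.188×10^-12 F, the time constant is τ = RC = 1.596×10^-4 s, so t/τ = 2.444 and e^(−t/τ) = 0.08681.
I_d = I_cond = (V₀/R) e^(−t/τ) = (1.324×10^-6)(0.08681) = 1.15×10^-7 A.

1.15×10^-7 A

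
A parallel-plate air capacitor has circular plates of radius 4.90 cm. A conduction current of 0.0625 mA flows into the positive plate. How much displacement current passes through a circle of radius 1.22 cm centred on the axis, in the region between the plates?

3.87×10^-6 A

By continuity the displacement current in the gap matches the conduction current: I_d = 6.25×10^-5 A.
Through an area πr² the displacement current is I_d·(πr²/πR²) = I_d (r/R)² = 3.87×10^-6 A.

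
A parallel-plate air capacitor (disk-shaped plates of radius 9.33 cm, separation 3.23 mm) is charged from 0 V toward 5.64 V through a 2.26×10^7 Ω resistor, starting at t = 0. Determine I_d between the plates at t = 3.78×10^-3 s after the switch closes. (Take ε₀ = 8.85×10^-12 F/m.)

2.68×10^-8 A

C = ε₀A/d = (8.85×10^-12)(0.02735)/(3.23×10^-3) = 7.494×10^-11 F and τ = RC = 1.694×10^-3 s. I_d in the gap equals the RC charging current.
I_d(t) = (V₀/R) e^(−t/τ) = 2.496×10^-7 · e^(−2.231) = 2.68×10^-8 A.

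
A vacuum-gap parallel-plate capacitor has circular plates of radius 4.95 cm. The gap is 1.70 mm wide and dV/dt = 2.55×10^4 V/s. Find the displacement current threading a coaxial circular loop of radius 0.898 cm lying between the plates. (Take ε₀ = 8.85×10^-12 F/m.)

I_d = C dV/dt with C = ε₀πR²/d = 4.007×10^-11 F, so I_d = (4.007×10^-11)(2.55×10^4) = 1.022×10^-6 A.
The field is uniform, so I_d,enc = I_d (r/R)² = (1.022×10^-6)(0.898/4.95)² = 3.36×10^-8 A.

3.36×10^-8 A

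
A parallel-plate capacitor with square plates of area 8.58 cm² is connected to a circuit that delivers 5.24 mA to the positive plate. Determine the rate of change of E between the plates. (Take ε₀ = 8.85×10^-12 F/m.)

Charge continuity gives I_d = I = 5.24×10^-3 A between the plates.
Since I_d = ε₀ A dE/dt, dE/dt = I_d/(ε₀A) = (5.24×10^-3)/((8.85×10^-12)(8.58×10^-4)) = 6.90×10^11 V/(m·s).

6.90×10^11 V/(m·s)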